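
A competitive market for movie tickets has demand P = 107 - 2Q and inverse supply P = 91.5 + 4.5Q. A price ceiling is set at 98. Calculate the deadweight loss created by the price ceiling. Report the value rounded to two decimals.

Free-market equilibrium: 107 - 2Q = 91.5 + 4.5Q gives Q* = 2.3846, P* = 102.2308.
At P = 98, sellers supply (98 - 91.5)/4.5 = 1.4444 while buyers want more, so the quantity traded is 1.4444 at price 98.
At Q = 1.4444 the demand price is 104.1111 and the supply price is 98. Deadweight loss is the triangle between the curves from 1.4444 to 2.3846: (1/2)(104.1111 - 98)(2.3846 - 1.4444) = 2.8727.

2.87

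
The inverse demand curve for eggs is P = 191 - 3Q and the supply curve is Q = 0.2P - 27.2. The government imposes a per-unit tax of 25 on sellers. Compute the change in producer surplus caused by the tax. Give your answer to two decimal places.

-83.01

Rewriting supply in inverse form: P = 136 + 5Q.
Pre-tax equilibrium: 191 - 3Q = 136 + 5Q gives Q* = 6.875, P* = 170.375.
A tax on sellers shifts supply up by 25: 191 - 3Q = 136 + 5Q + 25, so Q_t = 3.75. Buyers pay P_b = 179.75; sellers receive P_s = P_b - 25 = 154.75.
PS falls from (1/2)(6.875)(34.375) = 118.1641 to (1/2)(3.75)(18.75) = 35.1562, a change of -83.0078.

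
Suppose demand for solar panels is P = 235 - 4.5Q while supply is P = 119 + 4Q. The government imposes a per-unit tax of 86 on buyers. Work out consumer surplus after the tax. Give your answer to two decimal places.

Pre-tax equilibrium: 235 - 4.5Q = 119 + 4Q gives Q* = 13.6471, P* = 173.5882.
With the tax, buyers' net willingness to pay falls by 86: (235 - 86) - 4.5Q = 119 + 4Q, so Q_t = 3.5294. Buyers pay P_b = 219.1176; sellers receive P_s = P_b - 86 = 133.1176.
CS = (1/2)(Q_t)(235 - P_b) = (1/2)(3.5294)(15.8824) = 28.0277.

28.03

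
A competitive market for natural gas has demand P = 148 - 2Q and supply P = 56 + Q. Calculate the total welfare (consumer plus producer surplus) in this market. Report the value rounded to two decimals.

1410.67

Equilibrium: 148 - 2Q = 56 + Q, so Q* = 30.6667 and P* = 86.6667.
Total surplus is the full triangle between the curves from 0 to Q*: (1/2)(30.6667)(148 - 56) = 1410.6667.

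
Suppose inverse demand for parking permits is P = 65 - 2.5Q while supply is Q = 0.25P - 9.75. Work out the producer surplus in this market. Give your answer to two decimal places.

Rewriting supply in inverse form: P = 39 + 4Q.
Setting demand equal to supply, 26 = 6.5Q, so Q* = 4 and P* = 55.
Producer surplus is the triangle above supply below P*: (1/2)(4)(55 - 39) = (1/2)(4)(16) = 32.

32.00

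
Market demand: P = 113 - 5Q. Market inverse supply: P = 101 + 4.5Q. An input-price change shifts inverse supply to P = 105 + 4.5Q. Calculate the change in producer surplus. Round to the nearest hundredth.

-1.99

Initial equilibrium: Q_0 = 1.2632, P_0 = 106.6842; CS_0 = (1/2)(1.2632)(6.3158) = 3.9889, PS_0 = (1/2)(1.2632)(5.6842) = 3.59.
New equilibrium: 113 - 5Q = 105 + 4.5Q gives Q_1 = 0.8421, P_1 = 108.7895; CS_1 = 1.7729, PS_1 = 1.5956.
Change in producer surplus = 1.5956 - 3.59 = -1.9945.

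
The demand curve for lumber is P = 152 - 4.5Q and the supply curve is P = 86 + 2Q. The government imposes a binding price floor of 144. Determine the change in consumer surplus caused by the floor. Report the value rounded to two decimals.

Without the control, 152 - 4.5Q = 86 + 2Q so Q* = 10.1538 and P* = 106.3077.
At the floor price 144, quantity demanded is (152 - 144)/4.5 = 1.7778; demand is the short side, so Q = 1.7778 trades at P = 144.
CS goes from (1/2)(10.1538)(45.6923) = 231.9763 to 7.1111 (computed as (152 - 144)(1.7778) - (1/2)(4.5)(1.7778)^2), a change of -224.8652.

-224.87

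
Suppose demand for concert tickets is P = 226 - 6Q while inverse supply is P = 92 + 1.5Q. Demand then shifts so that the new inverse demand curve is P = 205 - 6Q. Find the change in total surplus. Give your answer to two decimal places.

Initial equilibrium: Q_0 = 17.8667, P_0 = 118.8; CS_0 = (1/2)(17.8667)(107.2) = 957.6533, PS_0 = (1/2)(17.8667)(26.8) = 239.4133.
New equilibrium: 205 - 6Q = 92 + 1.5Q gives Q_1 = 15.0667, P_1 = 114.6; CS_1 = 681.0133, PS_1 = 170.2533.
Change in total surplus = (681.0133 + 170.2533) - (957.6533 + 239.4133) = -345.8.

-345.80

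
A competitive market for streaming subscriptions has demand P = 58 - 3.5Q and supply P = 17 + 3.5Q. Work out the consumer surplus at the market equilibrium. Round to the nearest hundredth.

60.04

Setting demand equal to supply, 41 = 7Q, so Q* = 5.8571 and P* = 37.5.
CS is the area between the demand curve and P* from 0 to Q*: (1/2)(5.8571)(20.5) = 60.0357.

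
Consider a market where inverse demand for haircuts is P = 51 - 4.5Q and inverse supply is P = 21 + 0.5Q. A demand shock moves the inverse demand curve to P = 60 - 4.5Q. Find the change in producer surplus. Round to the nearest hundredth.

6.21

Initial equilibrium: Q_0 = 6, P_0 = 24; CS_0 = (1/2)(6)(27) = 81, PS_0 = (1/2)(6)(3) = 9.
New equilibrium: 60 - 4.5Q = 21 + 0.5Q gives Q_1 = 7.8, P_1 = 24.9; CS_1 = 136.89, PS_1 = 15.21.
Change in producer surplus = 15.21 - 9 = 6.21.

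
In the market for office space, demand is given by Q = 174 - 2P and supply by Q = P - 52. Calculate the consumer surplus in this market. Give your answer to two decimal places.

Rewriting demand in inverse form: P = 87 - 0.5Q.
Rewriting supply in inverse form: P = 52 + Q.
Equilibrium: 87 - 0.5Q = 52 + Q, so Q* = 23.3333 and P* = 75.3333.
Consumer surplus is the triangle under demand above P*: (1/2)(23.3333)(87 - 75.3333) = (1/2)(23.3333)(11.6667) = 136.1111.

136.11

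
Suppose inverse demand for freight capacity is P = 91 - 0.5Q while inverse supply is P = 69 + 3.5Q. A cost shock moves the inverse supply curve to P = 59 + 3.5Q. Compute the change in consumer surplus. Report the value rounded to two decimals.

8.44

Initial equilibrium: Q_0 = 5.5, P_0 = 88.25; CS_0 = (1/2)(5.5)(2.75) = 7.5625, PS_0 = (1/2)(5.5)(19.25) = 52.9375.
New equilibrium: 91 - 0.5Q = 59 + 3.5Q gives Q_1 = 8, P_1 = 87; CS_1 = 16, PS_1 = 112.
Change in consumer surplus = 16 - 7.5625 = 8.4375.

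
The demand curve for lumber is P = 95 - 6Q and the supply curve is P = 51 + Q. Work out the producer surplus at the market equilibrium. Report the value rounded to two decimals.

19.76

Equilibrium: 95 - 6Q = 51 + Q, so Q* = 6.2857 and P* = 57.2857.
The supply curve's price intercept is 51, so PS = (1/2)(Q*)(P* - 51) = (1/2)(6.2857)(6.2857) = 19.7551.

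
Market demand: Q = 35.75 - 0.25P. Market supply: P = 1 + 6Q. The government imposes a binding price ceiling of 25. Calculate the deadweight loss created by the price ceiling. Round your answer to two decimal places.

520.20

Rewriting demand in inverse form: P = 143 - 4Q.
Free-market equilibrium: 143 - 4Q = 1 + 6Q gives Q* = 14.2, P* = 86.2.
At the ceiling price 25, quantity supplied is (25 - 1)/6 = 4; supply is the short side, so Q = 4 trades at P = 25.
At Q = 4 the demand price is 127 and the supply price is 25. Deadweight loss is the triangle between the curves from 4 to 14.2: (1/2)(127 - 25)(14.2 - 4) = 520.2.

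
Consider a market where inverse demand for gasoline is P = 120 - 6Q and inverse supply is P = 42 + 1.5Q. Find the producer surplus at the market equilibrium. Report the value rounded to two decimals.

81.12

Set 120 - 6Q = 42 + 1.5Q, which gives 78 = 7.5Q, so Q* = 10.4 and P* = 120 - 6(10.4) = 57.6.
The supply curve's price intercept is 42, so PS = (1/2)(Q*)(P* - 42) = (1/2)(10.4)(15.6) = 81.12.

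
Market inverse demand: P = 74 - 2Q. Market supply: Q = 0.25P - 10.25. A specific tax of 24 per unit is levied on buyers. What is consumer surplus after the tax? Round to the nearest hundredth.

Rewriting supply in inverse form: P = 41 + 4Q.
Pre-tax equilibrium: 74 - 2Q = 41 + 4Q gives Q* = 5.5, P* = 63.
A tax on buyers shifts demand down by 24: (74 - 24) - 2Q = 41 + 4Q, so Q_t = 1.5. Buyers pay P_b = 71; sellers receive P_s = P_b - 24 = 47.
CS = (1/2)(Q_t)(74 - P_b) = (1/2)(1.5)(3) = 2.25.

2.25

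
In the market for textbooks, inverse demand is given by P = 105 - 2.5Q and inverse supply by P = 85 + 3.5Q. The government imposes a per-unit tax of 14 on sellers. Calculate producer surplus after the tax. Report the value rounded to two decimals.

1.75

Without the tax, 105 - 2.5Q = 85 + 3.5Q so Q* = 3.3333 and P* = 96.6667.
With the tax, sellers need 14 more per unit: 105 - 2.5Q = 85 + 3.5Q + 14, so Q_t = 1. Buyers pay P_b = 102.5; sellers receive P_s = P_b - 14 = 88.5.
PS = (1/2)(Q_t)(P_s - 85) = (1/2)(1)(3.5) = 1.75.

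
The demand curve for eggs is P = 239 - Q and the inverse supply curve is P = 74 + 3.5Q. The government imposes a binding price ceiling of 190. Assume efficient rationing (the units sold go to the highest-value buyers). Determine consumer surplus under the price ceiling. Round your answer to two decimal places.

1074.78

Free-market equilibrium: 239 - Q = 74 + 3.5Q gives Q* = 36.6667, P* = 202.3333.
At the ceiling price 190, quantity supplied is (190 - 74)/3.5 = 33.1429; supply is the short side, so Q = 33.1429 trades at P = 190.
The demand price at Q = 33.1429 is 205.8571. CS is the trapezoid between demand and 190 over [0, 33.1429]: (1/2)[(239 - 190) + (205.8571 - 190)](33.1429) = 1074.7755.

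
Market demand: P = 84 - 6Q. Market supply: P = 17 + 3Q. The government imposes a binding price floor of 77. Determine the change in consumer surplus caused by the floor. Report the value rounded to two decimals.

Without the control, 84 - 6Q = 17 + 3Q so Q* = 7.4444 and P* = 39.3333.
At the floor price 77, quantity demanded is (84 - 77)/6 = 1.1667; demand is the short side, so Q = 1.1667 trades at P = 77.
CS goes from (1/2)(7.4444)(44.6667) = 166.2593 to 4.0833 (computed as (84 - 77)(1.1667) - (1/2)(6)(1.1667)^2), a change of -162.1759.

-162.18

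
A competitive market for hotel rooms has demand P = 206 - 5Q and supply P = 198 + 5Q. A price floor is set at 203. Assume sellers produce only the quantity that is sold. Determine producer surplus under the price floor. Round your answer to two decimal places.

2.10

Without the control, 206 - 5Q = 198 + 5Q so Q* = 0.8 and P* = 202.
At the floor price 203, quantity demanded is (206 - 203)/5 = 0.6; demand is the short side, so Q = 0.6 trades at P = 203.
The supply price at Q = 0.6 is 201. PS is the trapezoid between 203 and supply over [0, 0.6]: (1/2)[(203 - 198) + (203 - 201)](0.6) = 2.1.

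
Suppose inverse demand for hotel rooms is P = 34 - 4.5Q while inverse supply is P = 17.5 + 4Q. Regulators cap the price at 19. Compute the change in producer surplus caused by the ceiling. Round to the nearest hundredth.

-7.26

Free-market equilibrium: 34 - 4.5Q = 17.5 + 4Q gives Q* = 1.9412, P* = 25.2647.
At P = 19, sellers supply (19 - 17.5)/4 = 0.375 while buyers want more, so the quantity traded is 0.375 at price 19.
PS goes from (1/2)(1.9412)(7.7647) = 7.5363 to 0.2812 (computed as (19 - 17.5)(0.375) - (1/2)(4)(0.375)^2), a change of -7.2551.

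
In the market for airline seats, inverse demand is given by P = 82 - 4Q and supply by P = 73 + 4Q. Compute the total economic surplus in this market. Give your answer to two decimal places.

5.06

Set 82 - 4Q = 73 + 4Q, which gives 9 = 8Q, so Q* = 1.125 and P* = 82 - 4(1.125) = 77.5.
CS = (1/2)(1.125)(4.5) = 2.5312 and PS = (1/2)(1.125)(4.5) = 2.5312, so total surplus = 5.0625.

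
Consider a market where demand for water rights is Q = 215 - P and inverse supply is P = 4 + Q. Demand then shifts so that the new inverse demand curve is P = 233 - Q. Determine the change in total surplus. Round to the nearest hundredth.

1980.00

Rewriting demand in inverse form: P = 215 - Q.
Initial equilibrium: Q_0 = 105.5, P_0 = 109.5; CS_0 = (1/2)(105.5)(105.5) = 5565.125, PS_0 = (1/2)(105.5)(105.5) = 5565.125.
New equilibrium: 233 - Q = 4 + Q gives Q_1 = 114.5, P_1 = 118.5; CS_1 = 6555.125, PS_1 = 6555.125.
Change in total surplus = (6555.125 + 6555.125) - (5565.125 + 5565.125) = 1980.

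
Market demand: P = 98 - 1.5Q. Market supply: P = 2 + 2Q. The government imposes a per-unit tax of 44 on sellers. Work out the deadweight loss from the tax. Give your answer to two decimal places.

276.57

Without the tax, 98 - 1.5Q = 2 + 2Q so Q* = 27.4286 and P* = 56.8571.
A tax on sellers shifts supply up by 44: 98 - 1.5Q = 2 + 2Q + 44, so Q_t = 14.8571. Buyers pay P_b = 75.7143; sellers receive P_s = P_b - 44 = 31.7143.
The welfare triangle lost has base Q* - Q_t = 12.5714 and height t = 44, so DWL = (1/2)(12.5714)(44) = 276.5714.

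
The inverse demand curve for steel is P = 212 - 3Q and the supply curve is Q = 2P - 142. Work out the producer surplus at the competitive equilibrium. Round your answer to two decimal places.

405.73

Rewriting supply in inverse form: P = 71 + 0.5Q.
Set 212 - 3Q = 71 + 0.5Q, which gives 141 = 3.5Q, so Q* = 40.2857 and P* = 212 - 3(40.2857) = 91.1429.
The supply curve's price intercept is 71, so PS = (1/2)(Q*)(P* - 71) = (1/2)(40.2857)(20.1429) = 405.7347.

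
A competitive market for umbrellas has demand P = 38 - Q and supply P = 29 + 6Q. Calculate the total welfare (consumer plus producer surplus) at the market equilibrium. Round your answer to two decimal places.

5.79

Setting demand equal to supply, 9 = 7Q, so Q* = 1.2857 and P* = 36.7143.
CS = (1/2)(1.2857)(1.2857) = 0.8265 and PS = (1/2)(1.2857)(7.7143) = 4.9592, so total surplus = 5.7857.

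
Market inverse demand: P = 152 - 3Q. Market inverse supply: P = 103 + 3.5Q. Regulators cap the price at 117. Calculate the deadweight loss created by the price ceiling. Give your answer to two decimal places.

40.69

Free-market equilibrium: 152 - 3Q = 103 + 3.5Q gives Q* = 7.5385, P* = 129.3846.
At P = 117, sellers supply (117 - 103)/3.5 = 4 while buyers want more, so the quantity traded is 4 at price 117.
At Q = 4 the demand price is 140 and the supply price is 117. Deadweight loss is the triangle between the curves from 4 to 7.5385: (1/2)(140 - 117)(7.5385 - 4) = 40.6923.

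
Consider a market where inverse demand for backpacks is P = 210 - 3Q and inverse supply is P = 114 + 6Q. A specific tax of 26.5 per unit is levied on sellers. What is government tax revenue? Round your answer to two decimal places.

204.64

Without the tax, 210 - 3Q = 114 + 6Q so Q* = 10.6667 and P* = 178.
A tax on sellers shifts supply up by 26.5: 210 - 3Q = 114 + 6Q + 26.5, so Q_t = 7.7222. Buyers pay P_b = 186.8333; sellers receive P_s = P_b - 26.5 = 160.3333.
Tax revenue = t x Q_t = 26.5 x 7.7222 = 204.6389.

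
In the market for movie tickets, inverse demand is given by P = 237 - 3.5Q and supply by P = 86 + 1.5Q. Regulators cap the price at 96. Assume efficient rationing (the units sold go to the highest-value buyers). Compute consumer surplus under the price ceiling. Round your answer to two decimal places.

Free-market equilibrium: 237 - 3.5Q = 86 + 1.5Q gives Q* = 30.2, P* = 131.3.
At P = 96, sellers supply (96 - 86)/1.5 = 6.6667 while buyers want more, so the quantity traded is 6.6667 at price 96.
The demand price at Q = 6.6667 is 213.6667. CS is the trapezoid between demand and 96 over [0, 6.6667]: (1/2)[(237 - 96) + (213.6667 - 96)](6.6667) = 862.2222.

862.22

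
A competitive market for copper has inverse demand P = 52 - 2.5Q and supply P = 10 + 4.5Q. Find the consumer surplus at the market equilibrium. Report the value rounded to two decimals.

Equilibrium: 52 - 2.5Q = 10 + 4.5Q, so Q* = 6 and P* = 37.
CS is the area between the demand curve and P* from 0 to Q*: (1/2)(6)(15) = 45.

45.00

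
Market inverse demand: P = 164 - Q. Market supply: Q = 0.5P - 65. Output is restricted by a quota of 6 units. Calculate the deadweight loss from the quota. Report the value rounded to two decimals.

42.67

Rewriting supply in inverse form: P = 130 + 2Q.
Unrestricted equilibrium: Q* = (164 - 130)/(1 + 2) = 11.3333.
At Q = 6 the demand price is 164 - (6) = 158 and the supply price is 130 + 2(6) = 142.
DWL = (1/2)(gap between curves at 6) x (Q* - 6) = (1/2)(16)(5.3333) = 42.6667.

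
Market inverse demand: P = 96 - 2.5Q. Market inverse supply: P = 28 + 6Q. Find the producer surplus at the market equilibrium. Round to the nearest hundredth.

Setting demand equal to supply, 68 = 8.5Q, so Q* = 8 and P* = 76.
PS is the area between P* and the supply curve from 0 to Q*: (1/2)(8)(48) = 192.

192.00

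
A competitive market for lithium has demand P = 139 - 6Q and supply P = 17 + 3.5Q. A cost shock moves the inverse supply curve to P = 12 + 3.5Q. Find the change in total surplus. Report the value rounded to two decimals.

Initial equilibrium: Q_0 = 12.8421, P_0 = 61.9474; CS_0 = (1/2)(12.8421)(77.0526) = 494.759, PS_0 = (1/2)(12.8421)(44.9474) = 288.6094.
New equilibrium: 139 - 6Q = 12 + 3.5Q gives Q_1 = 13.3684, P_1 = 58.7895; CS_1 = 536.144, PS_1 = 312.7507.
Change in total surplus = (536.144 + 312.7507) - (494.759 + 288.6094) = 65.5263.

65.53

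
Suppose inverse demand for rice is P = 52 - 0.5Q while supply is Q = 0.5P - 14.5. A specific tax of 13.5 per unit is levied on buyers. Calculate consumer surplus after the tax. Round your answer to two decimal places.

3.61

Rewriting supply in inverse form: P = 29 + 2Q.
Without the tax, 52 - 0.5Q = 29 + 2Q so Q* = 9.2 and P* = 47.4.
With the tax, buyers' net willingness to pay falls by 13.5: (52 - 13.5) - 0.5Q = 29 + 2Q, so Q_t = 3.8. Buyers pay P_b = 50.1; sellers receive P_s = P_b - 13.5 = 36.6.
Consumer surplus is the triangle under demand above P_b: (1/2)(3.8)(52 - 50.1) = 3.61.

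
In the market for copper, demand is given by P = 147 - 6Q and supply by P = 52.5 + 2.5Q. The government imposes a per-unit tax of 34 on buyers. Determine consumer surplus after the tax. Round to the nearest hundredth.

151.98

Without the tax, 147 - 6Q = 52.5 + 2.5Q so Q* = 11.1176 and P* = 80.2941.
A tax on buyers shifts demand down by 34: (147 - 34) - 6Q = 52.5 + 2.5Q, so Q_t = 7.1176. Buyers pay P_b = 104.2941; sellers receive P_s = P_b - 34 = 70.2941.
CS = (1/2)(Q_t)(147 - P_b) = (1/2)(7.1176)(42.7059) = 151.9827.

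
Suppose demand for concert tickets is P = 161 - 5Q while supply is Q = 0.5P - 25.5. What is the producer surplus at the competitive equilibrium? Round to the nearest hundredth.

Rewriting supply in inverse form: P = 51 + 2Q.
Equilibrium: 161 - 5Q = 51 + 2Q, so Q* = 15.7143 and P* = 82.4286.
The supply curve's price intercept is 51, so PS = (1/2)(Q*)(P* - 51) = (1/2)(15.7143)(31.4286) = 246.9388.

246.94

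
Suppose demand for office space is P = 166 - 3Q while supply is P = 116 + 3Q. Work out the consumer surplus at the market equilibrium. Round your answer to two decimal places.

104.17

Set 166 - 3Q = 116 + 3Q, which gives 50 = 6Q, so Q* = 8.3333 and P* = 166 - 3(8.3333) = 141.
CS is the area between the demand curve and P* from 0 to Q*: (1/2)(8.3333)(25) = 104.1667.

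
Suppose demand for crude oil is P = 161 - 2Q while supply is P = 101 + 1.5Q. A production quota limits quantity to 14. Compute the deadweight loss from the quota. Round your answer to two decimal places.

Without the quota, 161 - 2Q = 101 + 1.5Q gives Q* = 17.1429.
At Q = 14 the demand price is 161 - 2(14) = 133 and the supply price is 101 + 1.5(14) = 122.
DWL = (1/2)(gap between curves at 14) x (Q* - 14) = (1/2)(11)(3.1429) = 17.2857.

17.29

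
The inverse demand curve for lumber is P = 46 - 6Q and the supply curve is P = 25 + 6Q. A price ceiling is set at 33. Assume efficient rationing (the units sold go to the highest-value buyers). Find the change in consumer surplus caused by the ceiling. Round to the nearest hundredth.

Without the control, 46 - 6Q = 25 + 6Q so Q* = 1.75 and P* = 35.5.
At the ceiling price 33, quantity supplied is (33 - 25)/6 = 1.3333; supply is the short side, so Q = 1.3333 trades at P = 33.
CS goes from (1/2)(1.75)(10.5) = 9.1875 to 12 (computed as (46 - 33)(1.3333) - (1/2)(6)(1.3333)^2), a change of 2.8125.

2.81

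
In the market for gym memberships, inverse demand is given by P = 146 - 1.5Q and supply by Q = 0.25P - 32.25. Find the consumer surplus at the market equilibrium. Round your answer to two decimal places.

7.17

Rewriting supply in inverse form: P = 129 + 4Q.
Setting demand equal to supply, 17 = 5.5Q, so Q* = 3.0909 and P* = 141.3636.
The demand choke price is 146, so CS = (1/2)(Q*)(146 - P*) = (1/2)(3.0909)(4.6364) = 7.1653.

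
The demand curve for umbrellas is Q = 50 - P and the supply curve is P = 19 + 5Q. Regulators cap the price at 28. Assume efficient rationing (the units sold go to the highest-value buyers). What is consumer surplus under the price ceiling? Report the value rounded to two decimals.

Rewriting demand in inverse form: P = 50 - Q.
Without the control, 50 - Q = 19 + 5Q so Q* = 5.1667 and P* = 44.8333.
At P = 28, sellers supply (28 - 19)/5 = 1.8 while buyers want more, so the quantity traded is 1.8 at price 28.
The demand price at Q = 1.8 is 48.2. CS is the trapezoid between demand and 28 over [0, 1.8]: (1/2)[(50 - 28) + (48.2 - 28)](1.8) = 37.98.

37.98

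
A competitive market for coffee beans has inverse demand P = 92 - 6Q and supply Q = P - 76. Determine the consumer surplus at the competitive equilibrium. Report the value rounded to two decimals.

Rewriting supply in inverse form: P = 76 + Q.
Setting demand equal to supply, 16 = 7Q, so Q* = 2.2857 and P* = 78.2857.
CS is the area between the demand curve and P* from 0 to Q*: (1/2)(2.2857)(13.7143) = 15.6735.

15.67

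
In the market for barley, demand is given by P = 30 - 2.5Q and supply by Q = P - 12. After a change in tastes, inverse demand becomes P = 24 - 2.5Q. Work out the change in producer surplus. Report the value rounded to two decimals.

Rewriting supply in inverse form: P = 12 + Q.
Initial equilibrium: Q_0 = 5.1429, P_0 = 17.1429; CS_0 = (1/2)(5.1429)(12.8571) = 33.0612, PS_0 = (1/2)(5.1429)(5.1429) = 13.2245.
New equilibrium: 24 - 2.5Q = 12 + Q gives Q_1 = 3.4286, P_1 = 15.4286; CS_1 = 14.6939, PS_1 = 5.8776.
Change in producer surplus = 5.8776 - 13.2245 = -7.3469.

-7.35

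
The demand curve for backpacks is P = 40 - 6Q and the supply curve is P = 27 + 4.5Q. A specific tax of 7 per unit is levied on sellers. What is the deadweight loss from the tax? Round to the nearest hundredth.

2.33

Pre-tax equilibrium: 40 - 6Q = 27 + 4.5Q gives Q* = 1.2381, P* = 32.5714.
With the tax, sellers need 7 more per unit: 40 - 6Q = 27 + 4.5Q + 7, so Q_t = 0.5714. Buyers pay P_b = 36.5714; sellers receive P_s = P_b - 7 = 29.5714.
The welfare triangle lost has base Q* - Q_t = 0.6667 and height t = 7, so DWL = (1/2)(0.6667)(7) = 2.3333.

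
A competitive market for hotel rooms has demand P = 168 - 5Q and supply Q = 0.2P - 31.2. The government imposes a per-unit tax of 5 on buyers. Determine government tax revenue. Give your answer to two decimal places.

Rewriting supply in inverse form: P = 156 + 5Q.
Without the tax, 168 - 5Q = 156 + 5Q so Q* = 1.2 and P* = 162.
A tax on buyers shifts demand down by 5: (168 - 5) - 5Q = 156 + 5Q, so Q_t = 0.7. Buyers pay P_b = 164.5; sellers receive P_s = P_b - 5 = 159.5.
Tax revenue = t x Q_t = 5 x 0.7 = 3.5.

3.50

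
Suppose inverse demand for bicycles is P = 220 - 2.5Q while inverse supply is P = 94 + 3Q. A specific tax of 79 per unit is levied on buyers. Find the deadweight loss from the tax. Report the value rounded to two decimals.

567.36

Pre-tax equilibrium: 220 - 2.5Q = 94 + 3Q gives Q* = 22.9091, P* = 162.7273.
A tax on buyers shifts demand down by 79: (220 - 79) - 2.5Q = 94 + 3Q, so Q_t = 8.5455. Buyers pay P_b = 198.6364; sellers receive P_s = P_b - 79 = 119.6364.
Deadweight loss is the triangle between the curves from Q_t to Q*: (1/2)(22.9091 - 8.5455)(79) = 567.3636.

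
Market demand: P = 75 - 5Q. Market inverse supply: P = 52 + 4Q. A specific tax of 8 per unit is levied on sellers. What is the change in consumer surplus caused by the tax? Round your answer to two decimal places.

-9.38

Pre-tax equilibrium: 75 - 5Q = 52 + 4Q gives Q* = 2.5556, P* = 62.2222.
A tax on sellers shifts supply up by 8: 75 - 5Q = 52 + 4Q + 8, so Q_t = 1.6667. Buyers pay P_b = 66.6667; sellers receive P_s = P_b - 8 = 58.6667.
CS falls from (1/2)(2.5556)(12.7778) = 16.3272 to (1/2)(1.6667)(8.3333) = 6.9444, a change of -9.3827.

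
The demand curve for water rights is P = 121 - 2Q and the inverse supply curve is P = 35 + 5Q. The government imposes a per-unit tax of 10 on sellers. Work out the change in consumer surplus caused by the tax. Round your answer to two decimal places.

Without the tax, 121 - 2Q = 35 + 5Q so Q* = 12.2857 and P* = 96.4286.
With the tax, sellers need 10 more per unit: 121 - 2Q = 35 + 5Q + 10, so Q_t = 10.8571. Buyers pay P_b = 99.2857; sellers receive P_s = P_b - 10 = 89.2857.
CS falls from (1/2)(12.2857)(24.5714) = 150.9388 to (1/2)(10.8571)(21.7143) = 117.8776, a change of -33.0612.

-33.06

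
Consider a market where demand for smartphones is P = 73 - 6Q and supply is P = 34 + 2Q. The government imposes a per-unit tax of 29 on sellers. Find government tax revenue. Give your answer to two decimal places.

36.25

Pre-tax equilibrium: 73 - 6Q = 34 + 2Q gives Q* = 4.875, P* = 43.75.
With the tax, sellers need 29 more per unit: 73 - 6Q = 34 + 2Q + 29, so Q_t = 1.25. Buyers pay P_b = 65.5; sellers receive P_s = P_b - 29 = 36.5.
Revenue is the tax times quantity traded: 29 x 1.25 = 36.25.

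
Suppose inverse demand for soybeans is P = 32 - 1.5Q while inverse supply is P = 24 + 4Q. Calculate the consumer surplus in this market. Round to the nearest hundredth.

Equilibrium: 32 - 1.5Q = 24 + 4Q, so Q* = 1.4545 and P* = 29.8182.
The demand choke price is 32, so CS = (1/2)(Q*)(32 - P*) = (1/2)(1.4545)(2.1818) = 1.5868.

1.59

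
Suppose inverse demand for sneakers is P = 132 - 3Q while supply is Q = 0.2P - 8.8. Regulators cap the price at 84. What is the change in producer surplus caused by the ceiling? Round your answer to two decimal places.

Rewriting supply in inverse form: P = 44 + 5Q.
Free-market equilibrium: 132 - 3Q = 44 + 5Q gives Q* = 11, P* = 99.
At the ceiling price 84, quantity supplied is (84 - 44)/5 = 8; supply is the short side, so Q = 8 trades at P = 84.
PS goes from (1/2)(11)(55) = 302.5 to 160 (computed as (84 - 44)(8) - (1/2)(5)(8)^2), a change of -142.5.

-142.50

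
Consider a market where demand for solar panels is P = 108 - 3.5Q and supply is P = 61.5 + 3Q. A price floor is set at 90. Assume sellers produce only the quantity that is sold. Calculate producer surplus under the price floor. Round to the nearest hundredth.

106.90

Without the control, 108 - 3.5Q = 61.5 + 3Q so Q* = 7.1538 and P* = 82.9615.
At the floor price 90, quantity demanded is (108 - 90)/3.5 = 5.1429; demand is the short side, so Q = 5.1429 trades at P = 90.
The supply price at Q = 5.1429 is 76.9286. PS is the trapezoid between 90 and supply over [0, 5.1429]: (1/2)[(90 - 61.5) + (90 - 76.9286)](5.1429) = 106.898.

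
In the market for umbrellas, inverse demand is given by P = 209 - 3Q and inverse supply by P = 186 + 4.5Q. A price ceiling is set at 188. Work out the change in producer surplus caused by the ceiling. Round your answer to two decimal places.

Free-market equilibrium: 209 - 3Q = 186 + 4.5Q gives Q* = 3.0667, P* = 199.8.
At the ceiling price 188, quantity supplied is (188 - 186)/4.5 = 0.4444; supply is the short side, so Q = 0.4444 trades at P = 188.
PS goes from (1/2)(3.0667)(13.8) = 21.16 to 0.4444 (computed as (188 - 186)(0.4444) - (1/2)(4.5)(0.4444)^2), a change of -20.7156.

-20.72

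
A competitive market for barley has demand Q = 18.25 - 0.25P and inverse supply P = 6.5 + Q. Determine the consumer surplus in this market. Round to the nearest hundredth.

Rewriting demand in inverse form: P = 73 - 4Q.
Setting demand equal to supply, 66.5 = 5Q, so Q* = 13.3 and P* = 19.8.
CS is the area between the demand curve and P* from 0 to Q*: (1/2)(13.3)(53.2) = 353.78.

353.78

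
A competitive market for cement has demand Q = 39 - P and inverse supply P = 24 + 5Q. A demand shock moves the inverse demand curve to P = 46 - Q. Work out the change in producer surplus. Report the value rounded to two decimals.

17.99

Rewriting demand in inverse form: P = 39 - Q.
Initial equilibrium: Q_0 = 2.5, P_0 = 36.5; CS_0 = (1/2)(2.5)(2.5) = 3.125, PS_0 = (1/2)(2.5)(12.5) = 15.625.
New equilibrium: 46 - Q = 24 + 5Q gives Q_1 = 3.6667, P_1 = 42.3333; CS_1 = 6.7222, PS_1 = 33.6111.
Change in producer surplus = 33.6111 - 15.625 = 17.9861.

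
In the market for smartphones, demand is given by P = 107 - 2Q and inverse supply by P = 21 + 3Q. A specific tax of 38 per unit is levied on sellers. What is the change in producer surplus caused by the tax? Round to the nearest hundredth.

Without the tax, 107 - 2Q = 21 + 3Q so Q* = 17.2 and P* = 72.6.
With the tax, sellers need 38 more per unit: 107 - 2Q = 21 + 3Q + 38, so Q_t = 9.6. Buyers pay P_b = 87.8; sellers receive P_s = P_b - 38 = 49.8.
PS falls from (1/2)(17.2)(51.6) = 443.76 to (1/2)(9.6)(28.8) = 138.24, a change of -305.52.

-305.52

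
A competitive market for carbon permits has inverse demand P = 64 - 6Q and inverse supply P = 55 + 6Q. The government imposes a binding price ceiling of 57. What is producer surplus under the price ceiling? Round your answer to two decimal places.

0.33

Free-market equilibrium: 64 - 6Q = 55 + 6Q gives Q* = 0.75, P* = 59.5.
At the ceiling price 57, quantity supplied is (57 - 55)/6 = 0.3333; supply is the short side, so Q = 0.3333 trades at P = 57.
PS is the triangle above supply below 57: (1/2)(0.3333)(57 - 55) = 0.3333.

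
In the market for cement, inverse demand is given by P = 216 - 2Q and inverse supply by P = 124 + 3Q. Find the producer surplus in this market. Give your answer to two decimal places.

Set 216 - 2Q = 124 + 3Q, which gives 92 = 5Q, so Q* = 18.4 and P* = 216 - 2(18.4) = 179.2.
PS is the area between P* and the supply curve from 0 to Q*: (1/2)(18.4)(55.2) = 507.84.

507.84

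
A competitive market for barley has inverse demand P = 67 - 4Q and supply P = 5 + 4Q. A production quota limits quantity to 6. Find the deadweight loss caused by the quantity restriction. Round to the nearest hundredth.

12.25

Without the quota, 67 - 4Q = 5 + 4Q gives Q* = 7.75.
At Q = 6 the demand price is 67 - 4(6) = 43 and the supply price is 5 + 4(6) = 29.
Deadweight loss is the triangle between the curves from 6 to 7.75: (1/2)(43 - 29)(7.75 - 6) = 12.25.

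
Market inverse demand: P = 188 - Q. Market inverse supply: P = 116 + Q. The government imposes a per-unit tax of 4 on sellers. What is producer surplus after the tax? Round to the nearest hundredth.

Without the tax, 188 - Q = 116 + Q so Q* = 36 and P* = 152.
With the tax, sellers need 4 more per unit: 188 - Q = 116 + Q + 4, so Q_t = 34. Buyers pay P_b = 154; sellers receive P_s = P_b - 4 = 150.
PS = (1/2)(Q_t)(P_s - 116) = (1/2)(34)(34) = 578.

578.00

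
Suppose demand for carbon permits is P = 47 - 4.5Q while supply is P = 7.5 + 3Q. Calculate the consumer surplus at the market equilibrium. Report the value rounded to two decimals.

62.41

Set 47 - 4.5Q = 7.5 + 3Q, which gives 39.5 = 7.5Q, so Q* = 5.2667 and P* = 47 - 4.5(5.2667) = 23.3.
The demand choke price is 47, so CS = (1/2)(Q*)(47 - P*) = (1/2)(5.2667)(23.7) = 62.41.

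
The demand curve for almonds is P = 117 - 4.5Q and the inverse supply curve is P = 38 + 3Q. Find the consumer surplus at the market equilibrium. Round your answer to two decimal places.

Equilibrium: 117 - 4.5Q = 38 + 3Q, so Q* = 10.5333 and P* = 69.6.
CS is the area between the demand curve and P* from 0 to Q*: (1/2)(10.5333)(47.4) = 249.64.

249.64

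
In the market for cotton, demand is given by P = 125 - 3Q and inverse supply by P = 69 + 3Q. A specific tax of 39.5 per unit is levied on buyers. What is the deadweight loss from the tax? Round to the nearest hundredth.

130.02

Pre-tax equilibrium: 125 - 3Q = 69 + 3Q gives Q* = 9.3333, P* = 97.
With the tax, buyers' net willingness to pay falls by 39.5: (125 - 39.5) - 3Q = 69 + 3Q, so Q_t = 2.75. Buyers pay P_b = 116.75; sellers receive P_s = P_b - 39.5 = 77.25.
Deadweight loss is the triangle between the curves from Q_t to Q*: (1/2)(9.3333 - 2.75)(39.5) = 130.0208.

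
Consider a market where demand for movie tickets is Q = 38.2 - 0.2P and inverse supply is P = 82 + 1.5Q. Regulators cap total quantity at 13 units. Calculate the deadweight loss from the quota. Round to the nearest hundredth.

46.17

Rewriting demand in inverse form: P = 191 - 5Q.
Without the quota, 191 - 5Q = 82 + 1.5Q gives Q* = 16.7692.
At Q = 13 the demand price is 191 - 5(13) = 126 and the supply price is 82 + 1.5(13) = 101.5.
Deadweight loss is the triangle between the curves from 13 to 16.7692: (1/2)(126 - 101.5)(16.7692 - 13) = 46.1731.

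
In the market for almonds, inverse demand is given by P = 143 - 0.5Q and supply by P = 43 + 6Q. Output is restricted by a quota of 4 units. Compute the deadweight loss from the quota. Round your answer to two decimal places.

Unrestricted equilibrium: Q* = (143 - 43)/(0.5 + 6) = 15.3846.
At Q = 4 the demand price is 143 - 0.5(4) = 141 and the supply price is 43 + 6(4) = 67.
Deadweight loss is the triangle between the curves from 4 to 15.3846: (1/2)(141 - 67)(15.3846 - 4) = 421.2308.

421.23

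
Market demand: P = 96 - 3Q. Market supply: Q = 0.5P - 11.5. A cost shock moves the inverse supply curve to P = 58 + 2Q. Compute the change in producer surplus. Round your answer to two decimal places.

Rewriting supply in inverse form: P = 23 + 2Q.
Initial equilibrium: Q_0 = 14.6, P_0 = 52.2; CS_0 = (1/2)(14.6)(43.8) = 319.74, PS_0 = (1/2)(14.6)(29.2) = 213.16.
New equilibrium: 96 - 3Q = 58 + 2Q gives Q_1 = 7.6, P_1 = 73.2; CS_1 = 86.64, PS_1 = 57.76.
Change in producer surplus = 57.76 - 213.16 = -155.4.

-155.40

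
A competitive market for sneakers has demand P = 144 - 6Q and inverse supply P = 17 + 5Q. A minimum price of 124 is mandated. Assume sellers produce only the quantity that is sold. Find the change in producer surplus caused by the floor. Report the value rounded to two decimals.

Without the control, 144 - 6Q = 17 + 5Q so Q* = 11.5455 and P* = 74.7273.
At P = 124, buyers demand (144 - 124)/6 = 3.3333 while sellers would supply more, so the quantity traded is 3.3333 at price 124.
PS goes from (1/2)(11.5455)(57.7273) = 333.2438 to 328.8889 (computed as (124 - 17)(3.3333) - (1/2)(5)(3.3333)^2), a change of -4.3549.

-4.35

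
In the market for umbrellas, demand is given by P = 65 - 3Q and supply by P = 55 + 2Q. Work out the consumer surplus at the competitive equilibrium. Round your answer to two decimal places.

Equilibrium: 65 - 3Q = 55 + 2Q, so Q* = 2 and P* = 59.
CS is the area between the demand curve and P* from 0 to Q*: (1/2)(2)(6) = 6.

6.00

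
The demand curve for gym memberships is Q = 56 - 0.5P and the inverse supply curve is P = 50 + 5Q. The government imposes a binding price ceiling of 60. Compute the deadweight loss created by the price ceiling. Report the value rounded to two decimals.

164.57

Rewriting demand in inverse form: P = 112 - 2Q.
Without the control, 112 - 2Q = 50 + 5Q so Q* = 8.8571 and P* = 94.2857.
At P = 60, sellers supply (60 - 50)/5 = 2 while buyers want more, so the quantity traded is 2 at price 60.
The lost-trades triangle has base Q* - 2 = 6.8571 and height equal to the gap between the curves at Q = 2, which is 108 - 60 = 48. DWL = (1/2)(6.8571)(48) = 164.5714.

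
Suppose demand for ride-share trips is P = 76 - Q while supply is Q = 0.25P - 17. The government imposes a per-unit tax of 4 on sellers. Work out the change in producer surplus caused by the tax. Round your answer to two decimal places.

-3.84

Rewriting supply in inverse form: P = 68 + 4Q.
Pre-tax equilibrium: 76 - Q = 68 + 4Q gives Q* = 1.6, P* = 74.4.
With the tax, sellers need 4 more per unit: 76 - Q = 68 + 4Q + 4, so Q_t = 0.8. Buyers pay P_b = 75.2; sellers receive P_s = P_b - 4 = 71.2.
PS falls from (1/2)(1.6)(6.4) = 5.12 to (1/2)(0.8)(3.2) = 1.28, a change of -3.84.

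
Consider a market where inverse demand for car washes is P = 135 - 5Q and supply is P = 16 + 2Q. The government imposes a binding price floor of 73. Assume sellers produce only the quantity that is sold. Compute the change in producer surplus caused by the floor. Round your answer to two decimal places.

Without the control, 135 - 5Q = 16 + 2Q so Q* = 17 and P* = 50.
At P = 73, buyers demand (135 - 73)/5 = 12.4 while sellers would supply more, so the quantity traded is 12.4 at price 73.
PS goes from (1/2)(17)(34) = 289 to 553.04 (computed as (73 - 16)(12.4) - (1/2)(2)(12.4)^2), a change of 264.04.

264.04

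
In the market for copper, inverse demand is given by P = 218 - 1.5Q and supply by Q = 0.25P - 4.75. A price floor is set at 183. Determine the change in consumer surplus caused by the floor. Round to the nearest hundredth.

Rewriting supply in inverse form: P = 19 + 4Q.
Free-market equilibrium: 218 - 1.5Q = 19 + 4Q gives Q* = 36.1818, P* = 163.7273.
At the floor price 183, quantity demanded is (218 - 183)/1.5 = 23.3333; demand is the short side, so Q = 23.3333 trades at P = 183.
CS goes from (1/2)(36.1818)(54.2727) = 981.843 to 408.3333 (computed as (218 - 183)(23.3333) - (1/2)(1.5)(23.3333)^2), a change of -573.5096.

-573.51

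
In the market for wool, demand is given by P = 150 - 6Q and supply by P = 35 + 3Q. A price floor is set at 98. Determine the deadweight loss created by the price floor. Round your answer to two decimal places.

76.06

Free-market equilibrium: 150 - 6Q = 35 + 3Q gives Q* = 12.7778, P* = 73.3333.
At P = 98, buyers demand (150 - 98)/6 = 8.6667 while sellers would supply more, so the quantity traded is 8.6667 at price 98.
The lost-trades triangle has base Q* - 8.6667 = 4.1111 and height equal to the gap between the curves at Q = 8.6667, which is 98 - 61 = 37. DWL = (1/2)(4.1111)(37) = 76.0556.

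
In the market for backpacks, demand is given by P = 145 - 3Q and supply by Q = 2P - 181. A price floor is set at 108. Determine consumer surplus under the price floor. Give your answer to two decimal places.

228.17

Rewriting supply in inverse form: P = 90.5 + 0.5Q.
Free-market equilibrium: 145 - 3Q = 90.5 + 0.5Q gives Q* = 15.5714, P* = 98.2857.
At the floor price 108, quantity demanded is (145 - 108)/3 = 12.3333; demand is the short side, so Q = 12.3333 trades at P = 108.
CS is the triangle under demand above 108: (1/2)(12.3333)(145 - 108) = 228.1667.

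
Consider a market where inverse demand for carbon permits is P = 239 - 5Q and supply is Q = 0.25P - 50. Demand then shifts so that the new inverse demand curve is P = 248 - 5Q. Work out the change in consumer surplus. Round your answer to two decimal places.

Rewriting supply in inverse form: P = 200 + 4Q.
Initial equilibrium: Q_0 = 4.3333, P_0 = 217.3333; CS_0 = (1/2)(4.3333)(21.6667) = 46.9444, PS_0 = (1/2)(4.3333)(17.3333) = 37.5556.
New equilibrium: 248 - 5Q = 200 + 4Q gives Q_1 = 5.3333, P_1 = 221.3333; CS_1 = 71.1111, PS_1 = 56.8889.
Change in consumer surplus = 71.1111 - 46.9444 = 24.1667.

24.17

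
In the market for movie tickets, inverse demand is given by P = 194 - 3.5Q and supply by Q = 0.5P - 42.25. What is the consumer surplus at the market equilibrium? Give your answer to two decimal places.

Rewriting supply in inverse form: P = 84.5 + 2Q.
Set 194 - 3.5Q = 84.5 + 2Q, which gives 109.5 = 5.5Q, so Q* = 19.9091 and P* = 194 - 3.5(19.9091) = 124.3182.
The demand choke price is 194, so CS = (1/2)(Q*)(194 - P*) = (1/2)(19.9091)(69.6818) = 693.6508.

693.65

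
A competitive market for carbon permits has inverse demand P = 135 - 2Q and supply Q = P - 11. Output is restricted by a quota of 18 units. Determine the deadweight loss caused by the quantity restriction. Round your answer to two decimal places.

Rewriting supply in inverse form: P = 11 + Q.
Without the quota, 135 - 2Q = 11 + Q gives Q* = 41.3333.
At Q = 18 the demand price is 135 - 2(18) = 99 and the supply price is 11 + (18) = 29.
DWL = (1/2)(gap between curves at 18) x (Q* - 18) = (1/2)(70)(23.3333) = 816.6667.

816.67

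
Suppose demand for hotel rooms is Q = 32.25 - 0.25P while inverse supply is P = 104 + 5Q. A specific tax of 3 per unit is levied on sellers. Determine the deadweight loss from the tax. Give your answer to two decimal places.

0.50

Rewriting demand in inverse form: P = 129 - 4Q.
Pre-tax equilibrium: 129 - 4Q = 104 + 5Q gives Q* = 2.7778, P* = 117.8889.
A tax on sellers shifts supply up by 3: 129 - 4Q = 104 + 5Q + 3, so Q_t = 2.4444. Buyers pay P_b = 119.2222; sellers receive P_s = P_b - 3 = 116.2222.
The welfare triangle lost has base Q* - Q_t = 0.3333 and height t = 3, so DWL = (1/2)(0.3333)(3) = 0.5.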